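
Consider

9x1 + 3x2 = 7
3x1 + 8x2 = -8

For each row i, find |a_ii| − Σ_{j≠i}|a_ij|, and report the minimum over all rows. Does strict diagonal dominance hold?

5

row 1: |9| − (3) = 6
row 2: |8| − (3) = 5
minimum over rows = 5 → strictly diagonally dominant (convergence guaranteed)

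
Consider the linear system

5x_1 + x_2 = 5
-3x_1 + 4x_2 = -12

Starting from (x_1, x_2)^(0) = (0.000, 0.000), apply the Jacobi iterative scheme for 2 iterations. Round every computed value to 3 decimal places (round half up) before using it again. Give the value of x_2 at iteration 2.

-2.250

Iteration 1:
  x_1 = (5 - (1)·0.000) / (5) = 1.000
  x_2 = (-12 - (-3)·0.000) / (4) = -3.000
Iteration 2:
  x_1 = (5 - (1)·-3.000) / (5) = 1.600
  x_2 = (-12 - (-3)·1.000) / (4) = -2.250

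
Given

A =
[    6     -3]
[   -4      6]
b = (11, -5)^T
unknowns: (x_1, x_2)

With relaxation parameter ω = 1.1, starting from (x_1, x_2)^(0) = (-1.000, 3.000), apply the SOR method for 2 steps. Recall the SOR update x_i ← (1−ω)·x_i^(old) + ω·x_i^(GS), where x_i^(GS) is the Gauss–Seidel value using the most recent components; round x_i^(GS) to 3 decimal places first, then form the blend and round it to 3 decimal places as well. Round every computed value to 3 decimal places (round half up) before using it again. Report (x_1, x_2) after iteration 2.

(2.490, 0.755)

Iteration 1:
  x_1: GS value = (11 - (-3)·3.000) / (6) = 3.333;  x_1 ← (1−ω)·-1.000 + ω·3.333 = 3.766
  x_2: GS value = (-5 - (-4)·3.766) / (6) = 1.677;  x_2 ← (1−ω)·3.000 + ω·1.677 = 1.545
Iteration 2:
  x_1: GS value = (11 - (-3)·1.545) / (6) = 2.606;  x_1 ← (1−ω)·3.766 + ω·2.606 = 2.490
  x_2: GS value = (-5 - (-4)·2.490) / (6) = 0.827;  x_2 ← (1−ω)·1.545 + ω·0.827 = 0.755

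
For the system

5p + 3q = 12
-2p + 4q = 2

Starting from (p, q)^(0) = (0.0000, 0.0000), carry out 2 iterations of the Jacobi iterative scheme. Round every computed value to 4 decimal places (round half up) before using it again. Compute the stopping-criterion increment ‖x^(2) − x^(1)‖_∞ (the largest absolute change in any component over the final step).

1.2000

Iteration 1:
  p = (12 - (3)·0.0000) / (5) = 2.4000
  q = (2 - (-2)·0.0000) / (4) = 0.5000
Iteration 2:
  p = (12 - (3)·0.5000) / (5) = 2.1000
  q = (2 - (-2)·2.4000) / (4) = 1.7000
Change: (-0.3000, 1.2000) → max |·| = 1.2000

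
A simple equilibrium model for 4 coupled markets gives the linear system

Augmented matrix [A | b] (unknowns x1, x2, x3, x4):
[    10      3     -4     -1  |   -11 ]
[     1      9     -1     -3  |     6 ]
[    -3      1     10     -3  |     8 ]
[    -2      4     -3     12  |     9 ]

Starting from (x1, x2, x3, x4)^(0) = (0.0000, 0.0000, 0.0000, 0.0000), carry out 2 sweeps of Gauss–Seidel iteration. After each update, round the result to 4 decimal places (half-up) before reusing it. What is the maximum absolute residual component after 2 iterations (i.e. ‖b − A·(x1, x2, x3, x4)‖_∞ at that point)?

0.2284

Iteration 1:
  x1 = (-11 - (3)·0.0000 - (-4)·0.0000 - (-1)·0.0000) / (10) = -1.1000
  x2 = (6 - (1)·-1.1000 - (-1)·0.0000 - (-3)·0.0000) / (9) = 0.7889
  x3 = (8 - (-3)·-1.1000 - (1)·0.7889 - (-3)·0.0000) / (10) = 0.3911
  x4 = (9 - (-2)·-1.1000 - (4)·0.7889 - (-3)·0.3911) / (12) = 0.4015
Iteration 2:
  x1 = (-11 - (3)·0.7889 - (-4)·0.3911 - (-1)·0.4015) / (10) = -1.1401
  x2 = (6 - (1)·-1.1401 - (-1)·0.3911 - (-3)·0.4015) / (9) = 0.9706
  x3 = (8 - (-3)·-1.1401 - (1)·0.9706 - (-3)·0.4015) / (10) = 0.4814
  x4 = (9 - (-2)·-1.1401 - (4)·0.9706 - (-3)·0.4814) / (12) = 0.3568
Residual b − A·x = (-0.2284, -0.0435, -0.1345, 0.0000); ∞-norm = 0.2284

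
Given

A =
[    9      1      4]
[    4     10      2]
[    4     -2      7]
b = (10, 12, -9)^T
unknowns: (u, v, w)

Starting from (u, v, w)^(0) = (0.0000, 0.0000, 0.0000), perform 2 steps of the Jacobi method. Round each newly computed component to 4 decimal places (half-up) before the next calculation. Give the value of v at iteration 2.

1.0127

Iteration 1:
  u = (10 - (1)·0.0000 - (4)·0.0000) / (9) = 1.1111
  v = (12 - (4)·0.0000 - (2)·0.0000) / (10) = 1.2000
  w = (-9 - (4)·0.0000 - (-2)·0.0000) / (7) = -1.2857
Iteration 2:
  u = (10 - (1)·1.2000 - (4)·-1.2857) / (9) = 1.5492
  v = (12 - (4)·1.1111 - (2)·-1.2857) / (10) = 1.0127
  w = (-9 - (4)·1.1111 - (-2)·1.2000) / (7) = -1.5778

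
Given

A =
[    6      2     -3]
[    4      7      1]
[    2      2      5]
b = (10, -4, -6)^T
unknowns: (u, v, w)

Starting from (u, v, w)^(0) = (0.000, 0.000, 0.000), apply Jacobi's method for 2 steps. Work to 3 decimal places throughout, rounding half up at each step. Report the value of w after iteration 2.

Iteration 1:
  u = (10 - (2)·0.000 - (-3)·0.000) / (6) = 1.667
  v = (-4 - (4)·0.000 - (1)·0.000) / (7) = -0.571
  w = (-6 - (2)·0.000 - (2)·0.000) / (5) = -1.200
Iteration 2:
  u = (10 - (2)·-0.571 - (-3)·-1.200) / (6) = 1.257
  v = (-4 - (4)·1.667 - (1)·-1.200) / (7) = -1.353
  w = (-6 - (2)·1.667 - (2)·-0.571) / (5) = -1.638

-1.638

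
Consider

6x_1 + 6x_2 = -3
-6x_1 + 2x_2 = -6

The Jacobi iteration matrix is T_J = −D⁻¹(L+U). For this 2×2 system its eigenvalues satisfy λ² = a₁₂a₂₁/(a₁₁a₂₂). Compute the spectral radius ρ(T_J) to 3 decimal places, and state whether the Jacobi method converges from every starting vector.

a₁₂a₂₁/(a₁₁a₂₂) = (6)·(-6) / ((6)·(2)) = -3.000000
ρ = √|-3.000000| = √3.000000 = 1.732
ρ > 1, so Jacobi diverges

1.732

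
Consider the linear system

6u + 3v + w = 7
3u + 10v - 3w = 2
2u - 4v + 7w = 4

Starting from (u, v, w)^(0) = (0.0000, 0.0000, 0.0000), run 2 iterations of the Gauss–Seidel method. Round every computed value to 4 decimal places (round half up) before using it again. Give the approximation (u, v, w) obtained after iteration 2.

(1.2163, -0.1192, 0.1558)

Iteration 1:
  u = (7 - (3)·0.0000 - (1)·0.0000) / (6) = 1.1667
  v = (2 - (3)·1.1667 - (-3)·0.0000) / (10) = -0.1500
  w = (4 - (2)·1.1667 - (-4)·-0.1500) / (7) = 0.1524
Iteration 2:
  u = (7 - (3)·-0.1500 - (1)·0.1524) / (6) = 1.2163
  v = (2 - (3)·1.2163 - (-3)·0.1524) / (10) = -0.1192
  w = (4 - (2)·1.2163 - (-4)·-0.1192) / (7) = 0.1558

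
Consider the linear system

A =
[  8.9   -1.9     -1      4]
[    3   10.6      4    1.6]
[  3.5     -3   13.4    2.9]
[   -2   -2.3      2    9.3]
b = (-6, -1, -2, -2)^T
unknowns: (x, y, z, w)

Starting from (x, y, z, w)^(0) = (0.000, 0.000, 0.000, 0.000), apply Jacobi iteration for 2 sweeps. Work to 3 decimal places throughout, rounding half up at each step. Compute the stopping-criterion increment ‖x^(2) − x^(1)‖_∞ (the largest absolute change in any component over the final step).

0.279

Iteration 1:
  x = (-6 - (-1.9)·0.000 - (-1)·0.000 - (4)·0.000) / (8.9) = -0.674
  y = (-1 - (3)·0.000 - (4)·0.000 - (1.6)·0.000) / (10.6) = -0.094
  z = (-2 - (3.5)·0.000 - (-3)·0.000 - (2.9)·0.000) / (13.4) = -0.149
  w = (-2 - (-2)·0.000 - (-2.3)·0.000 - (2)·0.000) / (9.3) = -0.215
Iteration 2:
  x = (-6 - (-1.9)·-0.094 - (-1)·-0.149 - (4)·-0.215) / (8.9) = -0.614
  y = (-1 - (3)·-0.674 - (4)·-0.149 - (1.6)·-0.215) / (10.6) = 0.185
  z = (-2 - (3.5)·-0.674 - (-3)·-0.094 - (2.9)·-0.215) / (13.4) = 0.052
  w = (-2 - (-2)·-0.674 - (-2.3)·-0.094 - (2)·-0.149) / (9.3) = -0.351
Change: (0.060, 0.279, 0.201, -0.136) → max |·| = 0.279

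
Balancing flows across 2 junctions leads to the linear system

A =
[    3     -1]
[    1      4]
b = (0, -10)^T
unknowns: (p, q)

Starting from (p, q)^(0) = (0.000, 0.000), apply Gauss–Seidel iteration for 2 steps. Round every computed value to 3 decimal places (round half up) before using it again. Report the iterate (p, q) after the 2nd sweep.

Iteration 1:
  p = (0 - (-1)·0.000) / (3) = 0.000
  q = (-10 - (1)·0.000) / (4) = -2.500
Iteration 2:
  p = (0 - (-1)·-2.500) / (3) = -0.833
  q = (-10 - (1)·-0.833) / (4) = -2.292

(-0.833, -2.292)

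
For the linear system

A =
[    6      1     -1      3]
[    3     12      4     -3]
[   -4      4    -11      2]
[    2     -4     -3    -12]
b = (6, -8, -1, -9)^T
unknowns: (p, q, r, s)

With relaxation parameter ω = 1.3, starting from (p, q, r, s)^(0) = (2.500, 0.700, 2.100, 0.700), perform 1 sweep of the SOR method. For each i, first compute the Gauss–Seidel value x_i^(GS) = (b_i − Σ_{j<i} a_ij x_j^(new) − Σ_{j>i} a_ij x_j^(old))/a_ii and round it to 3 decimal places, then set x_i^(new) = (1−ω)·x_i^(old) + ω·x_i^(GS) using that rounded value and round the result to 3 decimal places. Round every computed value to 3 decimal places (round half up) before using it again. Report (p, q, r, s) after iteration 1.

(0.398, -1.888, -1.427, 2.133)

Iteration 1:
  p: GS value = (6 - (1)·0.700 - (-1)·2.100 - (3)·0.700) / (6) = 0.883;  p ← (1−ω)·2.500 + ω·0.883 = 0.398
  q: GS value = (-8 - (3)·0.398 - (4)·2.100 - (-3)·0.700) / (12) = -1.291;  q ← (1−ω)·0.700 + ω·-1.291 = -1.888
  r: GS value = (-1 - (-4)·0.398 - (4)·-1.888 - (2)·0.700) / (-11) = -0.613;  r ← (1−ω)·2.100 + ω·-0.613 = -1.427
  s: GS value = (-9 - (2)·0.398 - (-4)·-1.888 - (-3)·-1.427) / (-12) = 1.802;  s ← (1−ω)·0.700 + ω·1.802 = 2.133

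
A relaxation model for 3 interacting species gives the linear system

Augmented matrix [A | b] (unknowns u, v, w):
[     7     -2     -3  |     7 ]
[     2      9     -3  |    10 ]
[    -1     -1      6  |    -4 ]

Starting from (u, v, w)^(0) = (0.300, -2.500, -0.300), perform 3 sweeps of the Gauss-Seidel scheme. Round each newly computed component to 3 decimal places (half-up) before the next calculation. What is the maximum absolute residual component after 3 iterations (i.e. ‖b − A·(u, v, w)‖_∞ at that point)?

Iteration 1:
  u = (7 - (-2)·-2.500 - (-3)·-0.300) / (7) = 0.157
  v = (10 - (2)·0.157 - (-3)·-0.300) / (9) = 0.976
  w = (-4 - (-1)·0.157 - (-1)·0.976) / (6) = -0.478
Iteration 2:
  u = (7 - (-2)·0.976 - (-3)·-0.478) / (7) = 1.074
  v = (10 - (2)·1.074 - (-3)·-0.478) / (9) = 0.713
  w = (-4 - (-1)·1.074 - (-1)·0.713) / (6) = -0.369
Iteration 3:
  u = (7 - (-2)·0.713 - (-3)·-0.369) / (7) = 1.046
  v = (10 - (2)·1.046 - (-3)·-0.369) / (9) = 0.756
  w = (-4 - (-1)·1.046 - (-1)·0.756) / (6) = -0.366
Residual b − A·x = (0.092, 0.006, -0.002); ∞-norm = 0.092

0.092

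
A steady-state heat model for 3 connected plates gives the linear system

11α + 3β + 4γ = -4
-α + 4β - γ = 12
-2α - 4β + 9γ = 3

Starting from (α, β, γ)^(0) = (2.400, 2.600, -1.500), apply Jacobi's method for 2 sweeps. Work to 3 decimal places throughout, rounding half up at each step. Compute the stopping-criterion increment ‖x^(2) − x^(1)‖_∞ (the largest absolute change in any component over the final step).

1.451

Iteration 1:
  α = (-4 - (3)·2.600 - (4)·-1.500) / (11) = -0.527
  β = (12 - (-1)·2.400 - (-1)·-1.500) / (4) = 3.225
  γ = (3 - (-2)·2.400 - (-4)·2.600) / (9) = 2.022
Iteration 2:
  α = (-4 - (3)·3.225 - (4)·2.022) / (11) = -1.978
  β = (12 - (-1)·-0.527 - (-1)·2.022) / (4) = 3.374
  γ = (3 - (-2)·-0.527 - (-4)·3.225) / (9) = 1.650
Change: (-1.451, 0.149, -0.372) → max |·| = 1.451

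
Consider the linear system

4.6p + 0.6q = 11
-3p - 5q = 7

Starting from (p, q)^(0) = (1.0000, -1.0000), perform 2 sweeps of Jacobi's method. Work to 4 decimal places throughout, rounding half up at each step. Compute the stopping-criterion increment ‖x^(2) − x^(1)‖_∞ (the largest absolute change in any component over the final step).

0.9130

Iteration 1:
  p = (11 - (0.6)·-1.0000) / (4.6) = 2.5217
  q = (7 - (-3)·1.0000) / (-5) = -2.0000
Iteration 2:
  p = (11 - (0.6)·-2.0000) / (4.6) = 2.6522
  q = (7 - (-3)·2.5217) / (-5) = -2.9130
Change: (0.1305, -0.9130) → max |·| = 0.9130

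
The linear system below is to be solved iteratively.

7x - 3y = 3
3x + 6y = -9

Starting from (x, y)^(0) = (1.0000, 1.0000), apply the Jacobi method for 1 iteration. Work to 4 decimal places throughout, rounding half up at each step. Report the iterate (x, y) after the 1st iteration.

Iteration 1:
  x = (3 - (-3)·1.0000) / (7) = 0.8571
  y = (-9 - (3)·1.0000) / (6) = -2.0000

(0.8571, -2.0000)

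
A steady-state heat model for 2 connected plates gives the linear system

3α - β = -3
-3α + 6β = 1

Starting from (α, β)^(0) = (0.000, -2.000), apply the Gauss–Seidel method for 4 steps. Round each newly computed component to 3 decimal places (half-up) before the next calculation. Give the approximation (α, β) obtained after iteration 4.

(-1.136, -0.401)

Iteration 1:
  α = (-3 - (-1)·-2.000) / (3) = -1.667
  β = (1 - (-3)·-1.667) / (6) = -0.667
Iteration 2:
  α = (-3 - (-1)·-0.667) / (3) = -1.222
  β = (1 - (-3)·-1.222) / (6) = -0.444
Iteration 3:
  α = (-3 - (-1)·-0.444) / (3) = -1.148
  β = (1 - (-3)·-1.148) / (6) = -0.407
Iteration 4:
  α = (-3 - (-1)·-0.407) / (3) = -1.136
  β = (1 - (-3)·-1.136) / (6) = -0.401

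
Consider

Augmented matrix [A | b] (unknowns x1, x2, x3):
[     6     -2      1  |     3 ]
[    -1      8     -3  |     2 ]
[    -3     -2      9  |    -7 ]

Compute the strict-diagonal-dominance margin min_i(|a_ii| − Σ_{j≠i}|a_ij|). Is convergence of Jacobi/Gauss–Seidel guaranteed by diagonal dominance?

3

row 1: |6| − (2+1) = 3
row 2: |8| − (1+3) = 4
row 3: |9| − (3+2) = 4
minimum over rows = 3 → strictly diagonally dominant (convergence guaranteed)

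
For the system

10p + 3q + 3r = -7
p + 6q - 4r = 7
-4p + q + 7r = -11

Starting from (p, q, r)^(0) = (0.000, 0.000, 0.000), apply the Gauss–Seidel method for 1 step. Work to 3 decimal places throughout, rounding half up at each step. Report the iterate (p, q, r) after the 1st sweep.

(-0.700, 1.283, -2.155)

Iteration 1:
  p = (-7 - (3)·0.000 - (3)·0.000) / (10) = -0.700
  q = (7 - (1)·-0.700 - (-4)·0.000) / (6) = 1.283
  r = (-11 - (-4)·-0.700 - (1)·1.283) / (7) = -2.155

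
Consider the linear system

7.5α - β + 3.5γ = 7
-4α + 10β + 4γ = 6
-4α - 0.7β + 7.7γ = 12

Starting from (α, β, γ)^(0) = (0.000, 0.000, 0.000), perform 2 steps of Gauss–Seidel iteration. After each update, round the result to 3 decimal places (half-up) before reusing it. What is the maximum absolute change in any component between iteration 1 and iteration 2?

1.199

Iteration 1:
  α = (7 - (-1)·0.000 - (3.5)·0.000) / (7.5) = 0.933
  β = (6 - (-4)·0.933 - (4)·0.000) / (10) = 0.973
  γ = (12 - (-4)·0.933 - (-0.7)·0.973) / (7.7) = 2.132
Iteration 2:
  α = (7 - (-1)·0.973 - (3.5)·2.132) / (7.5) = 0.068
  β = (6 - (-4)·0.068 - (4)·2.132) / (10) = -0.226
  γ = (12 - (-4)·0.068 - (-0.7)·-0.226) / (7.7) = 1.573
Change: (-0.865, -1.199, -0.559) → max |·| = 1.199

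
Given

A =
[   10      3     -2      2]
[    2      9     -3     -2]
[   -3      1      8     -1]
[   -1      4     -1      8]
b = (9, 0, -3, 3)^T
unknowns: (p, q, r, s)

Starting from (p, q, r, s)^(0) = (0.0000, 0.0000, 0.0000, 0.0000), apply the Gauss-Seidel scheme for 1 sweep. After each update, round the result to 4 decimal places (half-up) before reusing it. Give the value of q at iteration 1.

-0.2000

Iteration 1:
  p = (9 - (3)·0.0000 - (-2)·0.0000 - (2)·0.0000) / (10) = 0.9000
  q = (0 - (2)·0.9000 - (-3)·0.0000 - (-2)·0.0000) / (9) = -0.2000
  r = (-3 - (-3)·0.9000 - (1)·-0.2000 - (-1)·0.0000) / (8) = -0.0125
  s = (3 - (-1)·0.9000 - (4)·-0.2000 - (-1)·-0.0125) / (8) = 0.5859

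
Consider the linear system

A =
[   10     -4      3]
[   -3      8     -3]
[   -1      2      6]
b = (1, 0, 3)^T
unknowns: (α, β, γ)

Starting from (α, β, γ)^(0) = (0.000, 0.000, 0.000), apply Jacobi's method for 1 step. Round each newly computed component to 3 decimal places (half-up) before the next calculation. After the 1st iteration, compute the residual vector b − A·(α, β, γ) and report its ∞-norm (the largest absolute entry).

1.800

Iteration 1:
  α = (1 - (-4)·0.000 - (3)·0.000) / (10) = 0.100
  β = (0 - (-3)·0.000 - (-3)·0.000) / (8) = 0.000
  γ = (3 - (-1)·0.000 - (2)·0.000) / (6) = 0.500
Residual b − A·x = (-1.500, 1.800, 0.100); ∞-norm = 1.800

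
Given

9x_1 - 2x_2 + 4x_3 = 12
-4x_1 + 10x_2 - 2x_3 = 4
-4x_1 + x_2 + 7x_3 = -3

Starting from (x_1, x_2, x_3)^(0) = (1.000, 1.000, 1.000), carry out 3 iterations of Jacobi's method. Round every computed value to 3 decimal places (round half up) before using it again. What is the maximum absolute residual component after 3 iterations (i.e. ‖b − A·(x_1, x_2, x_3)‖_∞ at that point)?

0.727

Iteration 1:
  x_1 = (12 - (-2)·1.000 - (4)·1.000) / (9) = 1.111
  x_2 = (4 - (-4)·1.000 - (-2)·1.000) / (10) = 1.000
  x_3 = (-3 - (-4)·1.000 - (1)·1.000) / (7) = 0.000
Iteration 2:
  x_1 = (12 - (-2)·1.000 - (4)·0.000) / (9) = 1.556
  x_2 = (4 - (-4)·1.111 - (-2)·0.000) / (10) = 0.844
  x_3 = (-3 - (-4)·1.111 - (1)·1.000) / (7) = 0.063
Iteration 3:
  x_1 = (12 - (-2)·0.844 - (4)·0.063) / (9) = 1.493
  x_2 = (4 - (-4)·1.556 - (-2)·0.063) / (10) = 1.035
  x_3 = (-3 - (-4)·1.556 - (1)·0.844) / (7) = 0.340
Residual b − A·x = (-0.727, 0.302, -0.443); ∞-norm = 0.727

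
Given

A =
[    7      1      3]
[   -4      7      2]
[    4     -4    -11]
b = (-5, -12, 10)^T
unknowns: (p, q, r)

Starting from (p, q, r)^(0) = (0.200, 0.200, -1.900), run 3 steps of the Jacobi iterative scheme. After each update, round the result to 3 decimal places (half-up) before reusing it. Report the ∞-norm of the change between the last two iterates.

Iteration 1:
  p = (-5 - (1)·0.200 - (3)·-1.900) / (7) = 0.071
  q = (-12 - (-4)·0.200 - (2)·-1.900) / (7) = -1.057
  r = (10 - (4)·0.200 - (-4)·0.200) / (-11) = -0.909
Iteration 2:
  p = (-5 - (1)·-1.057 - (3)·-0.909) / (7) = -0.174
  q = (-12 - (-4)·0.071 - (2)·-0.909) / (7) = -1.414
  r = (10 - (4)·0.071 - (-4)·-1.057) / (-11) = -0.499
Iteration 3:
  p = (-5 - (1)·-1.414 - (3)·-0.499) / (7) = -0.298
  q = (-12 - (-4)·-0.174 - (2)·-0.499) / (7) = -1.671
  r = (10 - (4)·-0.174 - (-4)·-1.414) / (-11) = -0.458
Change: (-0.124, -0.257, 0.041) → max |·| = 0.257

0.257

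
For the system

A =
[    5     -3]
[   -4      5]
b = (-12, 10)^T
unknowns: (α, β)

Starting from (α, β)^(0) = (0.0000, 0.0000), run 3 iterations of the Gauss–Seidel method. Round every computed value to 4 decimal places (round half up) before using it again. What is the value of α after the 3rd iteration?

Iteration 1:
  α = (-12 - (-3)·0.0000) / (5) = -2.4000
  β = (10 - (-4)·-2.4000) / (5) = 0.0800
Iteration 2:
  α = (-12 - (-3)·0.0800) / (5) = -2.3520
  β = (10 - (-4)·-2.3520) / (5) = 0.1184
Iteration 3:
  α = (-12 - (-3)·0.1184) / (5) = -2.3290
  β = (10 - (-4)·-2.3290) / (5) = 0.1368

-2.3290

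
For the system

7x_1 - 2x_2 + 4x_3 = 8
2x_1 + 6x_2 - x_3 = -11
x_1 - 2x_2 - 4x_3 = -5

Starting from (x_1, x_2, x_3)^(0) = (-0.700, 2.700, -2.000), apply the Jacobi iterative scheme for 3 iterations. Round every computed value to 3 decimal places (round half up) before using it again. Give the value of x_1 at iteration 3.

-1.389

Iteration 1:
  x_1 = (8 - (-2)·2.700 - (4)·-2.000) / (7) = 3.057
  x_2 = (-11 - (2)·-0.700 - (-1)·-2.000) / (6) = -1.933
  x_3 = (-5 - (1)·-0.700 - (-2)·2.700) / (-4) = -0.275
Iteration 2:
  x_1 = (8 - (-2)·-1.933 - (4)·-0.275) / (7) = 0.748
  x_2 = (-11 - (2)·3.057 - (-1)·-0.275) / (6) = -2.898
  x_3 = (-5 - (1)·3.057 - (-2)·-1.933) / (-4) = 2.981
Iteration 3:
  x_1 = (8 - (-2)·-2.898 - (4)·2.981) / (7) = -1.389
  x_2 = (-11 - (2)·0.748 - (-1)·2.981) / (6) = -1.586
  x_3 = (-5 - (1)·0.748 - (-2)·-2.898) / (-4) = 2.886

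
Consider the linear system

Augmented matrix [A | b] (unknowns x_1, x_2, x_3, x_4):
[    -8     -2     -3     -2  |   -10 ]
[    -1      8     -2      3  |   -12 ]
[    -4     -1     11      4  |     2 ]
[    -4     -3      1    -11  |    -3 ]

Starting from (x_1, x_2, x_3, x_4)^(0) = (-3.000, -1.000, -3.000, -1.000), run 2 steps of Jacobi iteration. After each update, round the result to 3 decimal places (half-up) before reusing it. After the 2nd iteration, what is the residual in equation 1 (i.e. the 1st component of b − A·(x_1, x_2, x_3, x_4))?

Iteration 1:
  x_1 = (-10 - (-2)·-1.000 - (-3)·-3.000 - (-2)·-1.000) / (-8) = 2.875
  x_2 = (-12 - (-1)·-3.000 - (-2)·-3.000 - (3)·-1.000) / (8) = -2.250
  x_3 = (2 - (-4)·-3.000 - (-1)·-1.000 - (4)·-1.000) / (11) = -0.636
  x_4 = (-3 - (-4)·-3.000 - (-3)·-1.000 - (1)·-3.000) / (-11) = 1.364
Iteration 2:
  x_1 = (-10 - (-2)·-2.250 - (-3)·-0.636 - (-2)·1.364) / (-8) = 1.710
  x_2 = (-12 - (-1)·2.875 - (-2)·-0.636 - (3)·1.364) / (8) = -1.811
  x_3 = (2 - (-4)·2.875 - (-1)·-2.250 - (4)·1.364) / (11) = 0.527
  x_4 = (-3 - (-4)·2.875 - (-3)·-2.250 - (1)·-0.636) / (-11) = -0.217
Residual b − A·x = (1.205, 5.903, 2.100, -4.507)

1.205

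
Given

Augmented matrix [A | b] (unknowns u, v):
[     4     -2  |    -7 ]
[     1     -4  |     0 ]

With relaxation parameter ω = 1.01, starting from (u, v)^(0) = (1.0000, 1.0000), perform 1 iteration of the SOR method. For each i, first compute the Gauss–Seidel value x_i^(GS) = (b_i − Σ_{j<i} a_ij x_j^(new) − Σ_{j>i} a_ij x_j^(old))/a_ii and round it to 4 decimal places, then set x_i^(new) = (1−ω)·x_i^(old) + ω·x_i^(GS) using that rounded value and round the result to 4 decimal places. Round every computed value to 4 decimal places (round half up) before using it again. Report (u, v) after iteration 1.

Iteration 1:
  u: GS value = (-7 - (-2)·1.0000) / (4) = -1.2500;  u ← (1−ω)·1.0000 + ω·-1.2500 = -1.2725
  v: GS value = (0 - (1)·-1.2725) / (-4) = -0.3181;  v ← (1−ω)·1.0000 + ω·-0.3181 = -0.3313

(-1.2725, -0.3313)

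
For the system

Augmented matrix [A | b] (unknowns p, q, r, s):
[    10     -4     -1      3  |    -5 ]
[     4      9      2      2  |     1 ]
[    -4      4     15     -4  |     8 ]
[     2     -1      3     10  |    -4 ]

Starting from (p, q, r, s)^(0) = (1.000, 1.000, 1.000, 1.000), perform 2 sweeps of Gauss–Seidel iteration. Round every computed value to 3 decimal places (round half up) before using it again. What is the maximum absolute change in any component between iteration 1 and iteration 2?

0.542

Iteration 1:
  p = (-5 - (-4)·1.000 - (-1)·1.000 - (3)·1.000) / (10) = -0.300
  q = (1 - (4)·-0.300 - (2)·1.000 - (2)·1.000) / (9) = -0.200
  r = (8 - (-4)·-0.300 - (4)·-0.200 - (-4)·1.000) / (15) = 0.773
  s = (-4 - (2)·-0.300 - (-1)·-0.200 - (3)·0.773) / (10) = -0.592
Iteration 2:
  p = (-5 - (-4)·-0.200 - (-1)·0.773 - (3)·-0.592) / (10) = -0.325
  q = (1 - (4)·-0.325 - (2)·0.773 - (2)·-0.592) / (9) = 0.215
  r = (8 - (-4)·-0.325 - (4)·0.215 - (-4)·-0.592) / (15) = 0.231
  s = (-4 - (2)·-0.325 - (-1)·0.215 - (3)·0.231) / (10) = -0.383
Change: (-0.025, 0.415, -0.542, 0.209) → max |·| = 0.542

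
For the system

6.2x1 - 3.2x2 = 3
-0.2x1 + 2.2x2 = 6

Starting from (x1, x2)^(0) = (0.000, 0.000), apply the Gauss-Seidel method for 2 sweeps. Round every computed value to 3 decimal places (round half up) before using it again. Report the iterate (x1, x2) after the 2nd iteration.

(1.914, 2.901)

Iteration 1:
  x1 = (3 - (-3.2)·0.000) / (6.2) = 0.484
  x2 = (6 - (-0.2)·0.484) / (2.2) = 2.771
Iteration 2:
  x1 = (3 - (-3.2)·2.771) / (6.2) = 1.914
  x2 = (6 - (-0.2)·1.914) / (2.2) = 2.901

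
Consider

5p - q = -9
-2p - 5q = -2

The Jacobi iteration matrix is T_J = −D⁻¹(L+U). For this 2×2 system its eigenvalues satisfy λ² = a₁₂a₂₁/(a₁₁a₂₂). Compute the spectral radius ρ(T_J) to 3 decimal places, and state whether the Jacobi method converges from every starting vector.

0.283

a₁₂a₂₁/(a₁₁a₂₂) = (-1)·(-2) / ((5)·(-5)) = -0.080000
ρ = √|-0.080000| = √0.080000 = 0.283
ρ < 1, so Jacobi converges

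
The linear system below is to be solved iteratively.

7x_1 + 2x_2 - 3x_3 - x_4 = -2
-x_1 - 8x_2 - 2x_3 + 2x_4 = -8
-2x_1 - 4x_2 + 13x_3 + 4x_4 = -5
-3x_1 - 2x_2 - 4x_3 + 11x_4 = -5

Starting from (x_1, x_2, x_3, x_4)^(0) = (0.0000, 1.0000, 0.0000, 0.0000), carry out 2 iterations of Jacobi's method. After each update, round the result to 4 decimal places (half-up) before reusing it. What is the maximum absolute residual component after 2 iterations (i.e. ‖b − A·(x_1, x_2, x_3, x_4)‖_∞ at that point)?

0.6811

Iteration 1:
  x_1 = (-2 - (2)·1.0000 - (-3)·0.0000 - (-1)·0.0000) / (7) = -0.5714
  x_2 = (-8 - (-1)·0.0000 - (-2)·0.0000 - (2)·0.0000) / (-8) = 1.0000
  x_3 = (-5 - (-2)·0.0000 - (-4)·1.0000 - (4)·0.0000) / (13) = -0.0769
  x_4 = (-5 - (-3)·0.0000 - (-2)·1.0000 - (-4)·0.0000) / (11) = -0.2727
Iteration 2:
  x_1 = (-2 - (2)·1.0000 - (-3)·-0.0769 - (-1)·-0.2727) / (7) = -0.6433
  x_2 = (-8 - (-1)·-0.5714 - (-2)·-0.0769 - (2)·-0.2727) / (-8) = 1.0225
  x_3 = (-5 - (-2)·-0.5714 - (-4)·1.0000 - (4)·-0.2727) / (13) = -0.0809
  x_4 = (-5 - (-3)·-0.5714 - (-2)·1.0000 - (-4)·-0.0769) / (11) = -0.4565
Residual b − A·x = (-0.2411, 0.2879, 0.6811, -0.1870); ∞-norm = 0.6811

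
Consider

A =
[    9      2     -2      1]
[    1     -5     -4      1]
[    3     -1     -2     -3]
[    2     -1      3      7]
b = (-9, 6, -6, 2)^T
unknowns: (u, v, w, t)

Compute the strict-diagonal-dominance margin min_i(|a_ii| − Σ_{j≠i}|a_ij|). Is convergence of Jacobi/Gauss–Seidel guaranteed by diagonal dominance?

-5

row 1: |9| − (2+2+1) = 4
row 2: |-5| − (1+4+1) = -1
row 3: |-2| − (3+1+3) = -5
row 4: |7| − (2+1+3) = 1
minimum over rows = -5 → not strictly diagonally dominant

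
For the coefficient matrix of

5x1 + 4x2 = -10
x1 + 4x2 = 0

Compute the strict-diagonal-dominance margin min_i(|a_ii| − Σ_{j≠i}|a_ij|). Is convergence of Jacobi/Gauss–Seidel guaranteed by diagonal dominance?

1

row 1: |5| − (4) = 1
row 2: |4| − (1) = 3
minimum over rows = 1 → strictly diagonally dominant (convergence guaranteed)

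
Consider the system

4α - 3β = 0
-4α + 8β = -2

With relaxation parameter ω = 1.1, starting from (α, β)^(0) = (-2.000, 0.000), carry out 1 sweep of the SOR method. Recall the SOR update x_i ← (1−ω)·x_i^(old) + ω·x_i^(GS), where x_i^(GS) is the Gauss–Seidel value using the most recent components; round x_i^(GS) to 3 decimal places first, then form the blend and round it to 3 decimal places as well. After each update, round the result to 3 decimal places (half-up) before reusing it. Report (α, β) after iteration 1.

Iteration 1:
  α: GS value = (0 - (-3)·0.000) / (4) = 0.000;  α ← (1−ω)·-2.000 + ω·0.000 = 0.200
  β: GS value = (-2 - (-4)·0.200) / (8) = -0.150;  β ← (1−ω)·0.000 + ω·-0.150 = -0.165

(0.200, -0.165)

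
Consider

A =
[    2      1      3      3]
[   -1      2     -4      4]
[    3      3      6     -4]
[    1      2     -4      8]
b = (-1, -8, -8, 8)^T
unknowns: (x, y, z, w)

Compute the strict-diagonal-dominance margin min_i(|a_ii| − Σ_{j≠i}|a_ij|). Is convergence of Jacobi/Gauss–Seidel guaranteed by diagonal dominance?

row 1: |2| − (1+3+3) = -5
row 2: |2| − (1+4+4) = -7
row 3: |6| − (3+3+4) = -4
row 4: |8| − (1+2+4) = 1
minimum over rows = -7 → not strictly diagonally dominant

-7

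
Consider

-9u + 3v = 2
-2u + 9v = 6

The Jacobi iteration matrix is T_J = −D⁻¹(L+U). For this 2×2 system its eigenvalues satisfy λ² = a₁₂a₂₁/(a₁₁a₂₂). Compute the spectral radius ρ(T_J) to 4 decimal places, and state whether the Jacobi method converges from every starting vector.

a₁₂a₂₁/(a₁₁a₂₂) = (3)·(-2) / ((-9)·(9)) = 0.074074
ρ = √|0.074074| = √0.074074 = 0.2722
ρ < 1, so Jacobi converges

0.2722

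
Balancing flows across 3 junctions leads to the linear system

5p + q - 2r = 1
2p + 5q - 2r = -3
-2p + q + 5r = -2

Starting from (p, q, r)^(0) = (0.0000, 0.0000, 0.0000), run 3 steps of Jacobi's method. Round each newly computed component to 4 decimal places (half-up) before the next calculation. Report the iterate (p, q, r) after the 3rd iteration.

(0.2880, -0.7440, -0.1680)

Iteration 1:
  p = (1 - (1)·0.0000 - (-2)·0.0000) / (5) = 0.2000
  q = (-3 - (2)·0.0000 - (-2)·0.0000) / (5) = -0.6000
  r = (-2 - (-2)·0.0000 - (1)·0.0000) / (5) = -0.4000
Iteration 2:
  p = (1 - (1)·-0.6000 - (-2)·-0.4000) / (5) = 0.1600
  q = (-3 - (2)·0.2000 - (-2)·-0.4000) / (5) = -0.8400
  r = (-2 - (-2)·0.2000 - (1)·-0.6000) / (5) = -0.2000
Iteration 3:
  p = (1 - (1)·-0.8400 - (-2)·-0.2000) / (5) = 0.2880
  q = (-3 - (2)·0.1600 - (-2)·-0.2000) / (5) = -0.7440
  r = (-2 - (-2)·0.1600 - (1)·-0.8400) / (5) = -0.1680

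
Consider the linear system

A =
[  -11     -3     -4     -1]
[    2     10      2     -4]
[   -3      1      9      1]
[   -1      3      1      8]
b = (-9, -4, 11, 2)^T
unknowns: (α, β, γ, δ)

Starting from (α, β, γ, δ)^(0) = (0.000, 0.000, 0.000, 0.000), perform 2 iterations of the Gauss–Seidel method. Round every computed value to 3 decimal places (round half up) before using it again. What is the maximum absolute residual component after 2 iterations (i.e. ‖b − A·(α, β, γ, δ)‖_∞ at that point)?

0.954

Iteration 1:
  α = (-9 - (-3)·0.000 - (-4)·0.000 - (-1)·0.000) / (-11) = 0.818
  β = (-4 - (2)·0.818 - (2)·0.000 - (-4)·0.000) / (10) = -0.564
  γ = (11 - (-3)·0.818 - (1)·-0.564 - (1)·0.000) / (9) = 1.558
  δ = (2 - (-1)·0.818 - (3)·-0.564 - (1)·1.558) / (8) = 0.369
Iteration 2:
  α = (-9 - (-3)·-0.564 - (-4)·1.558 - (-1)·0.369) / (-11) = 0.372
  β = (-4 - (2)·0.372 - (2)·1.558 - (-4)·0.369) / (10) = -0.638
  γ = (11 - (-3)·0.372 - (1)·-0.638 - (1)·0.369) / (9) = 1.376
  δ = (2 - (-1)·0.372 - (3)·-0.638 - (1)·1.376) / (8) = 0.364
Residual b − A·x = (-0.954, 0.340, 0.006, -0.002); ∞-norm = 0.954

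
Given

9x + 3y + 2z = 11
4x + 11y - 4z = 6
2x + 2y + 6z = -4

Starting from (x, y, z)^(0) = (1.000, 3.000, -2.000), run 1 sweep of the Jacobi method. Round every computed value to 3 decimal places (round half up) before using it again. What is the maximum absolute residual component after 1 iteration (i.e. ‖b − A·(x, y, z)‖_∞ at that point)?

10.632

Iteration 1:
  x = (11 - (3)·3.000 - (2)·-2.000) / (9) = 0.667
  y = (6 - (4)·1.000 - (-4)·-2.000) / (11) = -0.545
  z = (-4 - (2)·1.000 - (2)·3.000) / (6) = -2.000
Residual b − A·x = (10.632, 1.327, 7.756); ∞-norm = 10.632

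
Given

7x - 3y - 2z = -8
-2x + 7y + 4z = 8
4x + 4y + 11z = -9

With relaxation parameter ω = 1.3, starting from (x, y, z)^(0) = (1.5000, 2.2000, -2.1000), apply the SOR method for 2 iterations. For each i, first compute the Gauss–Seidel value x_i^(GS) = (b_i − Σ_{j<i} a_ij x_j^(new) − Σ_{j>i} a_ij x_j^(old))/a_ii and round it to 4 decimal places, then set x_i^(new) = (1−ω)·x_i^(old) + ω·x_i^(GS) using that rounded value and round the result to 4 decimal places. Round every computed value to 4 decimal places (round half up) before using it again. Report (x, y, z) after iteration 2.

(-0.2390, 1.2896, -1.3816)

Iteration 1:
  x: GS value = (-8 - (-3)·2.2000 - (-2)·-2.1000) / (7) = -0.8000;  x ← (1−ω)·1.5000 + ω·-0.8000 = -1.4900
  y: GS value = (8 - (-2)·-1.4900 - (4)·-2.1000) / (7) = 1.9171;  y ← (1−ω)·2.2000 + ω·1.9171 = 1.8322
  z: GS value = (-9 - (4)·-1.4900 - (4)·1.8322) / (11) = -0.9426;  z ← (1−ω)·-2.1000 + ω·-0.9426 = -0.5954
Iteration 2:
  x: GS value = (-8 - (-3)·1.8322 - (-2)·-0.5954) / (7) = -0.5277;  x ← (1−ω)·-1.4900 + ω·-0.5277 = -0.2390
  y: GS value = (8 - (-2)·-0.2390 - (4)·-0.5954) / (7) = 1.4148;  y ← (1−ω)·1.8322 + ω·1.4148 = 1.2896
  z: GS value = (-9 - (4)·-0.2390 - (4)·1.2896) / (11) = -1.2002;  z ← (1−ω)·-0.5954 + ω·-1.2002 = -1.3816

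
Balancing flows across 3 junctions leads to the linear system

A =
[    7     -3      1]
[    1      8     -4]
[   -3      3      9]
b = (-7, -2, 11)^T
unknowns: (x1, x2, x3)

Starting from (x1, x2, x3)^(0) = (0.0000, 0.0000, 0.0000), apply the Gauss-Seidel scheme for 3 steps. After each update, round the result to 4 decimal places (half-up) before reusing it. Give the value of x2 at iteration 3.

0.2209

Iteration 1:
  x1 = (-7 - (-3)·0.0000 - (1)·0.0000) / (7) = -1.0000
  x2 = (-2 - (1)·-1.0000 - (-4)·0.0000) / (8) = -0.1250
  x3 = (11 - (-3)·-1.0000 - (3)·-0.1250) / (9) = 0.9306
Iteration 2:
  x1 = (-7 - (-3)·-0.1250 - (1)·0.9306) / (7) = -1.1865
  x2 = (-2 - (1)·-1.1865 - (-4)·0.9306) / (8) = 0.3636
  x3 = (11 - (-3)·-1.1865 - (3)·0.3636) / (9) = 0.7055
Iteration 3:
  x1 = (-7 - (-3)·0.3636 - (1)·0.7055) / (7) = -0.9450
  x2 = (-2 - (1)·-0.9450 - (-4)·0.7055) / (8) = 0.2209
  x3 = (11 - (-3)·-0.9450 - (3)·0.2209) / (9) = 0.8336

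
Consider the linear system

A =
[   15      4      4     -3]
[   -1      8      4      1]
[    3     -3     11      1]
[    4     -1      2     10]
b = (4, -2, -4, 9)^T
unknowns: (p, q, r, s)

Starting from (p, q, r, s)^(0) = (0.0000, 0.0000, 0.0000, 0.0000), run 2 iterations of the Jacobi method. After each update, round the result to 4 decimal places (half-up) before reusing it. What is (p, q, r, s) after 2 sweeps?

(0.6103, -0.1474, -0.5864, 0.8410)

Iteration 1:
  p = (4 - (4)·0.0000 - (4)·0.0000 - (-3)·0.0000) / (15) = 0.2667
  q = (-2 - (-1)·0.0000 - (4)·0.0000 - (1)·0.0000) / (8) = -0.2500
  r = (-4 - (3)·0.0000 - (-3)·0.0000 - (1)·0.0000) / (11) = -0.3636
  s = (9 - (4)·0.0000 - (-1)·0.0000 - (2)·0.0000) / (10) = 0.9000
Iteration 2:
  p = (4 - (4)·-0.2500 - (4)·-0.3636 - (-3)·0.9000) / (15) = 0.6103
  q = (-2 - (-1)·0.2667 - (4)·-0.3636 - (1)·0.9000) / (8) = -0.1474
  r = (-4 - (3)·0.2667 - (-3)·-0.2500 - (1)·0.9000) / (11) = -0.5864
  s = (9 - (4)·0.2667 - (-1)·-0.2500 - (2)·-0.3636) / (10) = 0.8410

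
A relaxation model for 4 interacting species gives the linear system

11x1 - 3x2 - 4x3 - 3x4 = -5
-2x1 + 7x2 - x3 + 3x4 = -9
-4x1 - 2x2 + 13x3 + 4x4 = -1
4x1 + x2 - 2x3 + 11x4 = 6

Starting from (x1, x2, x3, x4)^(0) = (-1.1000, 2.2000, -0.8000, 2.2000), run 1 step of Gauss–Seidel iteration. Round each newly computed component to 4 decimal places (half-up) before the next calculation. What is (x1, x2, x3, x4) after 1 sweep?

Iteration 1:
  x1 = (-5 - (-3)·2.2000 - (-4)·-0.8000 - (-3)·2.2000) / (11) = 0.4545
  x2 = (-9 - (-2)·0.4545 - (-1)·-0.8000 - (3)·2.2000) / (7) = -2.2130
  x3 = (-1 - (-4)·0.4545 - (-2)·-2.2130 - (4)·2.2000) / (13) = -0.9545
  x4 = (6 - (4)·0.4545 - (1)·-2.2130 - (-2)·-0.9545) / (11) = 0.4078

(0.4545, -2.2130, -0.9545, 0.4078)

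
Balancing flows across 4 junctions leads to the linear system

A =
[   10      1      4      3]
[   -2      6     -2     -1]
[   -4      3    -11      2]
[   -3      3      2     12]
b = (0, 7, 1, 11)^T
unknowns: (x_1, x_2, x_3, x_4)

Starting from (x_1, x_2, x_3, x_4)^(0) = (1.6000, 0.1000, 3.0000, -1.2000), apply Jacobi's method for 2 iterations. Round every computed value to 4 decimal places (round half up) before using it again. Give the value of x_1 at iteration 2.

Iteration 1:
  x_1 = (0 - (1)·0.1000 - (4)·3.0000 - (3)·-1.2000) / (10) = -0.8500
  x_2 = (7 - (-2)·1.6000 - (-2)·3.0000 - (-1)·-1.2000) / (6) = 2.5000
  x_3 = (1 - (-4)·1.6000 - (3)·0.1000 - (2)·-1.2000) / (-11) = -0.8636
  x_4 = (11 - (-3)·1.6000 - (3)·0.1000 - (2)·3.0000) / (12) = 0.7917
Iteration 2:
  x_1 = (0 - (1)·2.5000 - (4)·-0.8636 - (3)·0.7917) / (10) = -0.1421
  x_2 = (7 - (-2)·-0.8500 - (-2)·-0.8636 - (-1)·0.7917) / (6) = 0.7274
  x_3 = (1 - (-4)·-0.8500 - (3)·2.5000 - (2)·0.7917) / (-11) = 1.0439
  x_4 = (11 - (-3)·-0.8500 - (3)·2.5000 - (2)·-0.8636) / (12) = 0.2231

-0.1421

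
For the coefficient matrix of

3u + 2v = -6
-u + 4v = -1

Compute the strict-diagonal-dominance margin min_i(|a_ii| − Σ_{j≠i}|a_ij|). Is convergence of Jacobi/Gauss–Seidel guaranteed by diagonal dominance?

row 1: |3| − (2) = 1
row 2: |4| − (1) = 3
minimum over rows = 1 → strictly diagonally dominant (convergence guaranteed)

1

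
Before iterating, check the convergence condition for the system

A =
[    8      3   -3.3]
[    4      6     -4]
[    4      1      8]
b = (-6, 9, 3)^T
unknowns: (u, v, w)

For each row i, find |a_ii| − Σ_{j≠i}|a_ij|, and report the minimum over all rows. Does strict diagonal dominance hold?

row 1: |8| − (3+3.3) = 1.7
row 2: |6| − (4+4) = -2
row 3: |8| − (4+1) = 3
minimum over rows = -2 → not strictly diagonally dominant

-2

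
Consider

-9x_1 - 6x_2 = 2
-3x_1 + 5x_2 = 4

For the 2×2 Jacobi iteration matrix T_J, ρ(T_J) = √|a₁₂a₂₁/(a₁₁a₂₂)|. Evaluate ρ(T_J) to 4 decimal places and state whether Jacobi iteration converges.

0.6325

a₁₂a₂₁/(a₁₁a₂₂) = (-6)·(-3) / ((-9)·(5)) = -0.400000
ρ = √|-0.400000| = √0.400000 = 0.6325
ρ < 1, so Jacobi converges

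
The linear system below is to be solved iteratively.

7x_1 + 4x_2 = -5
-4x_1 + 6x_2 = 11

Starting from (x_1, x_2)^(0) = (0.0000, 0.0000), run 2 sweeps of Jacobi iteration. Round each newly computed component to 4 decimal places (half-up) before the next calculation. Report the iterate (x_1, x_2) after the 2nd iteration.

Iteration 1:
  x_1 = (-5 - (4)·0.0000) / (7) = -0.7143
  x_2 = (11 - (-4)·0.0000) / (6) = 1.8333
Iteration 2:
  x_1 = (-5 - (4)·1.8333) / (7) = -1.7619
  x_2 = (11 - (-4)·-0.7143) / (6) = 1.3571

(-1.7619, 1.3571)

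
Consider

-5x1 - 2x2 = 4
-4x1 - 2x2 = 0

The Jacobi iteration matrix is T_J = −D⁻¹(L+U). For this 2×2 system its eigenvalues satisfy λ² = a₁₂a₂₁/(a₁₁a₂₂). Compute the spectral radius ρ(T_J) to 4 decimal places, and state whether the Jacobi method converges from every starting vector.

a₁₂a₂₁/(a₁₁a₂₂) = (-2)·(-4) / ((-5)·(-2)) = 0.800000
ρ = √|0.800000| = √0.800000 = 0.8944
ρ < 1, so Jacobi converges

0.8944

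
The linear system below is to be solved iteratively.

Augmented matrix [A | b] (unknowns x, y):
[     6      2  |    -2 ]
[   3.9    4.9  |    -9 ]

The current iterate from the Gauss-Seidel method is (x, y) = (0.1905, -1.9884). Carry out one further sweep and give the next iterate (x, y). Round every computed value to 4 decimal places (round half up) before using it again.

(0.3295, -2.0990)

One sweep:
  x = (-2 - (2)·-1.9884) / (6) = 0.3295
  y = (-9 - (3.9)·0.3295) / (4.9) = -2.0990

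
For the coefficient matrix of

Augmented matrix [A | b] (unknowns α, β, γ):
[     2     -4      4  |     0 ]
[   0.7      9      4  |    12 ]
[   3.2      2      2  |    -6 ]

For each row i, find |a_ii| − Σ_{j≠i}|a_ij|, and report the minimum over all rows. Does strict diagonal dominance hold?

row 1: |2| − (4+4) = -6
row 2: |9| − (0.7+4) = 4.3
row 3: |2| − (3.2+2) = -3.2
minimum over rows = -6 → not strictly diagonally dominant

-6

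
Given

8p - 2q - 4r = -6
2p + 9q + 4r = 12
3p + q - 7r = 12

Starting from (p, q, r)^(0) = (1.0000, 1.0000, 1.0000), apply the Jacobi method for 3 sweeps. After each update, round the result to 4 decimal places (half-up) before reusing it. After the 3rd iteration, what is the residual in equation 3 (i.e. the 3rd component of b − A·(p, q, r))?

-0.6353

Iteration 1:
  p = (-6 - (-2)·1.0000 - (-4)·1.0000) / (8) = 0.0000
  q = (12 - (2)·1.0000 - (4)·1.0000) / (9) = 0.6667
  r = (12 - (3)·1.0000 - (1)·1.0000) / (-7) = -1.1429
Iteration 2:
  p = (-6 - (-2)·0.6667 - (-4)·-1.1429) / (8) = -1.1548
  q = (12 - (2)·0.0000 - (4)·-1.1429) / (9) = 1.8413
  r = (12 - (3)·0.0000 - (1)·0.6667) / (-7) = -1.6190
Iteration 3:
  p = (-6 - (-2)·1.8413 - (-4)·-1.6190) / (8) = -1.0992
  q = (12 - (2)·-1.1548 - (4)·-1.6190) / (9) = 2.3095
  r = (12 - (3)·-1.1548 - (1)·1.8413) / (-7) = -1.9462
Residual b − A·x = (-0.3722, 1.1977, -0.6353)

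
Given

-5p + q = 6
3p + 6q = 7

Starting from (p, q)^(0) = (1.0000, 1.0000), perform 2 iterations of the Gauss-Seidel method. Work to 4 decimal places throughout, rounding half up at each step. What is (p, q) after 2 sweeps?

(-0.8667, 1.6000)

Iteration 1:
  p = (6 - (1)·1.0000) / (-5) = -1.0000
  q = (7 - (3)·-1.0000) / (6) = 1.6667
Iteration 2:
  p = (6 - (1)·1.6667) / (-5) = -0.8667
  q = (7 - (3)·-0.8667) / (6) = 1.6000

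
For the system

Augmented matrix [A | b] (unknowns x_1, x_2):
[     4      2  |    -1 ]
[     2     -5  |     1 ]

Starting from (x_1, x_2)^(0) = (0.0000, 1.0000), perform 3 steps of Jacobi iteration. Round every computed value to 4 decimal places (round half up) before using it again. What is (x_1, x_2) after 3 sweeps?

Iteration 1:
  x_1 = (-1 - (2)·1.0000) / (4) = -0.7500
  x_2 = (1 - (2)·0.0000) / (-5) = -0.2000
Iteration 2:
  x_1 = (-1 - (2)·-0.2000) / (4) = -0.1500
  x_2 = (1 - (2)·-0.7500) / (-5) = -0.5000
Iteration 3:
  x_1 = (-1 - (2)·-0.5000) / (4) = 0.0000
  x_2 = (1 - (2)·-0.1500) / (-5) = -0.2600

(0.0000, -0.2600)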